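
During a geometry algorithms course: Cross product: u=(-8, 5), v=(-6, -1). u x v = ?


u x v = u_x*v_y - u_y*v_x = (-8)*(-1) - 5*(-6)
= 8 - (-30) = 38

38


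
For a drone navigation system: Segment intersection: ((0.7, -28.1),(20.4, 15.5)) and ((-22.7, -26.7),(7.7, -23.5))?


Cross products: d1=-117.44, d2=1144.96, d3=1047.82, d4=-214.58
d1*d2 < 0 and d3*d4 < 0? yes

Yes, they intersect


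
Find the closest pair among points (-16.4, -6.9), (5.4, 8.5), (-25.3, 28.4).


d(P0,P1) = 26.6908, d(P0,P2) = 36.4047, d(P1,P2) = 36.5855
Closest: P0 and P1

Closest pair: (-16.4, -6.9) and (5.4, 8.5), distance = 26.6908


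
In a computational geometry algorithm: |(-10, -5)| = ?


|u| = sqrt((-10)^2 + (-5)^2) = sqrt(125) = 11.1803

11.1803


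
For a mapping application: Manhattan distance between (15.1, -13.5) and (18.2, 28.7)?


|15.1-18.2| + |(-13.5)-28.7| = 3.1 + 42.2 = 45.3

45.3


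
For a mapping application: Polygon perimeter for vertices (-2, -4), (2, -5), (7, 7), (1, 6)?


Sides: (-2, -4)->(2, -5): sqrt(17) = 4.123106, (2, -5)->(7, 7): sqrt(169) = 13, (7, 7)->(1, 6): sqrt(37) = 6.082763, (1, 6)->(-2, -4): sqrt(109) = 10.440307
Sum = 33.646176
Perimeter = 33.6462

33.6462


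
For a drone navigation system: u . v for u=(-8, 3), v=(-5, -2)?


u . v = u_x*v_x + u_y*v_y = (-8)*(-5) + 3*(-2)
= 40 + (-6) = 34

34


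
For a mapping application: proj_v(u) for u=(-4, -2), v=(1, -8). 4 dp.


u.v = 12, |v| = sqrt(65) = 8.0623
Scalar projection = u.v / |v| = 12 / sqrt(65) = 1.4884

1.4884


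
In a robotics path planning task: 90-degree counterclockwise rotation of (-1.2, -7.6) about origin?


90° CCW: (x,y) -> (-y, x)
(-1.2,-7.6) -> (7.6, -1.2)

(7.6, -1.2)


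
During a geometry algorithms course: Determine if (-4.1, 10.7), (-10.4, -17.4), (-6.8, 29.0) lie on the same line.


Cross product: ((-10.4)-(-4.1))*(29-10.7) - ((-17.4)-10.7)*((-6.8)-(-4.1))
= -191.16

No, not collinear


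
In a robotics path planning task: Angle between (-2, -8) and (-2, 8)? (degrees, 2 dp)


u.v = -60, |u| = sqrt(68) = 8.2462, |v| = sqrt(68) = 8.2462
cos(theta) = u.v/(|u||v|) = -60/sqrt(4624) = -0.882353
theta = acos(-0.882353) = 151.93 degrees

151.93 degrees


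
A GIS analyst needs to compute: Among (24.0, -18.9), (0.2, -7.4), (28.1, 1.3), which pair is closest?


d(P0,P1) = 26.4327, d(P0,P2) = 20.6119, d(P1,P2) = 29.225
Closest: P0 and P2

Closest pair: (24.0, -18.9) and (28.1, 1.3), distance = 20.6119


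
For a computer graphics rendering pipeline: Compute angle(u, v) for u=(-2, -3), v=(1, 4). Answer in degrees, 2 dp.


u.v = -14, |u| = sqrt(13) = 3.6056, |v| = sqrt(17) = 4.1231
cos(theta) = u.v/(|u||v|) = -14/sqrt(221) = -0.941742
theta = acos(-0.941742) = 160.35 degrees

160.35 degrees


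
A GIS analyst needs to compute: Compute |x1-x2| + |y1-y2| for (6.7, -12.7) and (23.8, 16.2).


|6.7-23.8| + |(-12.7)-16.2| = 17.1 + 28.9 = 46

46


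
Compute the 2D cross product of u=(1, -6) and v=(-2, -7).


u x v = u_x*v_y - u_y*v_x = 1*(-7) - (-6)*(-2)
= (-7) - 12 = -19

-19


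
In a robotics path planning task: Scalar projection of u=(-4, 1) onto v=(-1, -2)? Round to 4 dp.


u.v = 2, |v| = sqrt(5) = 2.2361
Scalar projection = u.v / |v| = 2 / sqrt(5) = 0.8944

0.8944


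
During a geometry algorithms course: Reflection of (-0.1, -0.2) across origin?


Reflection over origin: (x,y) -> (-x,-y)
(-0.1, -0.2) -> (0.1, 0.2)

(0.1, 0.2)


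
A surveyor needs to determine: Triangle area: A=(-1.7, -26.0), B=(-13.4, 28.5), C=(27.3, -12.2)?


Area = |x_A(y_B-y_C) + x_B(y_C-y_A) + x_C(y_A-y_B)|/2
= |(-69.19) + (-184.92) + (-1487.85)|/2
= 1741.96/2 = 870.98

870.98


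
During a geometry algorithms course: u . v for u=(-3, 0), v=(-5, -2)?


u . v = u_x*v_x + u_y*v_y = (-3)*(-5) + 0*(-2)
= 15 + 0 = 15

15


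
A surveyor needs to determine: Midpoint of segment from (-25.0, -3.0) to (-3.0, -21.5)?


M = (((-25)+(-3))/2, ((-3)+(-21.5))/2)
= (-14, -12.25)

(-14, -12.25)


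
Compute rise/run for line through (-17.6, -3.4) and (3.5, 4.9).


slope = (y2-y1)/(x2-x1) = (4.9-(-3.4))/(3.5-(-17.6)) = 8.3/21.1 = 0.3934

0.3934


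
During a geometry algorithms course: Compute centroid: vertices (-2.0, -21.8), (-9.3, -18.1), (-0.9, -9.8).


Centroid = ((x_A+x_B+x_C)/3, (y_A+y_B+y_C)/3)
= (((-2)+(-9.3)+(-0.9))/3, ((-21.8)+(-18.1)+(-9.8))/3)
= (-4.0667, -16.5667)

(-4.0667, -16.5667)


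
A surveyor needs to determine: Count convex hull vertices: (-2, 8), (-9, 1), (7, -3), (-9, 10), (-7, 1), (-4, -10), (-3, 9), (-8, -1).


Convex hull vertices (CCW): (-9, 1), (-4, -10), (7, -3), (-2, 8), (-3, 9), (-9, 10)
Count = 6

6


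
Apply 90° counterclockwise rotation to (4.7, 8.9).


90° CCW: (x,y) -> (-y, x)
(4.7,8.9) -> (-8.9, 4.7)

(-8.9, 4.7)


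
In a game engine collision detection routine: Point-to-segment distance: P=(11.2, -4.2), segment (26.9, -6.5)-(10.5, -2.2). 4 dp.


Project P onto AB: t = 0.9301 (clamped to [0,1])
Closest point on segment: (11.6456, -2.5004)
Distance: 1.7571

1.7571


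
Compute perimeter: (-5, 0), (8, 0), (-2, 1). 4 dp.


Sides: (-5, 0)->(8, 0): sqrt(169) = 13, (8, 0)->(-2, 1): sqrt(101) = 10.049876, (-2, 1)->(-5, 0): sqrt(10) = 3.162278
Sum = 26.212154
Perimeter = 26.2122

26.2122


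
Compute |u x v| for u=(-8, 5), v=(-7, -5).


|u x v| = |(-8)*(-5) - 5*(-7)|
= |40 - (-35)| = 75

75


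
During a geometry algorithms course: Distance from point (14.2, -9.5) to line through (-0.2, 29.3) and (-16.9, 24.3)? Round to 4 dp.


|cross product| = 719.96
|line direction| = sqrt(303.89) = 17.4324
Distance = 719.96/sqrt(303.89) = 41.3

41.3


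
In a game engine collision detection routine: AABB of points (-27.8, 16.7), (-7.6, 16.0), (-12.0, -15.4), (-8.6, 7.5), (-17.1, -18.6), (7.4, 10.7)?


x range: [-27.8, 7.4]
y range: [-18.6, 16.7]
Bounding box: (-27.8,-18.6) to (7.4,16.7)

(-27.8,-18.6) to (7.4,16.7)


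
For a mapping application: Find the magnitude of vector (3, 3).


|u| = sqrt(3^2 + 3^2) = sqrt(18) = 4.2426

4.2426


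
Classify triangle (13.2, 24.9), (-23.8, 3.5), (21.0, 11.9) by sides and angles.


Side lengths squared: AB^2=1826.96, BC^2=2077.6, CA^2=229.84
Sorted: [229.84, 1826.96, 2077.6]
By sides: Scalene, By angles: Obtuse

Scalene, Obtuse


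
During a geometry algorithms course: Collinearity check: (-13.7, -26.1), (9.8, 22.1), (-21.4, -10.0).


Cross product: (9.8-(-13.7))*((-10)-(-26.1)) - (22.1-(-26.1))*((-21.4)-(-13.7))
= 749.49

No, not collinear


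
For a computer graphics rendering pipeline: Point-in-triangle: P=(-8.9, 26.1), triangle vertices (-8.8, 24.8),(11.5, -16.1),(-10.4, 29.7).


Cross products: AB x AP = 22.3, BC x BP = 10.14, CA x CP = 1.59
All same sign? yes

Yes, inside


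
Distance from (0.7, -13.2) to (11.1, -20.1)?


dx=10.4, dy=-6.9
d^2 = 10.4^2 + (-6.9)^2 = 155.77
d = sqrt(155.77) = 12.4808

12.4808


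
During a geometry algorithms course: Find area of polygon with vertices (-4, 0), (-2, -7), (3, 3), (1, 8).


Shoelace sum: ((-4)*(-7) - (-2)*0) + ((-2)*3 - 3*(-7)) + (3*8 - 1*3) + (1*0 - (-4)*8)
= 96
Area = |96|/2 = 48

48


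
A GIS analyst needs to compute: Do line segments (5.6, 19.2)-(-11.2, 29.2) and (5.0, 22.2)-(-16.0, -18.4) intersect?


Cross products: d1=87.36, d2=-804.72, d3=-44.4, d4=847.68
d1*d2 < 0 and d3*d4 < 0? yes

Yes, they intersect


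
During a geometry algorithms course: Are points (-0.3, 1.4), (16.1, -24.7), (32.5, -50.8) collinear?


Cross product: (16.1-(-0.3))*((-50.8)-1.4) - ((-24.7)-1.4)*(32.5-(-0.3))
= 0

Yes, collinear


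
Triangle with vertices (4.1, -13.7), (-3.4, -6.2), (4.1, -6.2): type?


Side lengths squared: AB^2=112.5, BC^2=56.25, CA^2=56.25
Sorted: [56.25, 56.25, 112.5]
By sides: Isosceles, By angles: Right

Isosceles, Right


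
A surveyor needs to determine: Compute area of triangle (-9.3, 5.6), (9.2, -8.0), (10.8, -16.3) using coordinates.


Area = |x_A(y_B-y_C) + x_B(y_C-y_A) + x_C(y_A-y_B)|/2
= |(-77.19) + (-201.48) + 146.88|/2
= 131.79/2 = 65.895

65.895


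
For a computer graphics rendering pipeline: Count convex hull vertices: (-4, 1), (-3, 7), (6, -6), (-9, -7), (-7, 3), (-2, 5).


Convex hull vertices (CCW): (-9, -7), (6, -6), (-3, 7), (-7, 3)
Count = 4

4


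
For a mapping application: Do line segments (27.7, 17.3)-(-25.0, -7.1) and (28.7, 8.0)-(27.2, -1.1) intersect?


Cross products: d1=-23.05, d2=-466.02, d3=514.51, d4=957.48
d1*d2 < 0 and d3*d4 < 0? no

No, they don't intersect


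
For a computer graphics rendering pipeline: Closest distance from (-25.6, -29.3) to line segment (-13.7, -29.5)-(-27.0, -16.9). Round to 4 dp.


Project P onto AB: t = 0.479 (clamped to [0,1])
Closest point on segment: (-20.0712, -23.4641)
Distance: 8.039

8.039


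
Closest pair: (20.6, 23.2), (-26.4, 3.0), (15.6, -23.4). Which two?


d(P0,P1) = 51.157, d(P0,P2) = 46.8675, d(P1,P2) = 49.6081
Closest: P0 and P2

Closest pair: (20.6, 23.2) and (15.6, -23.4), distance = 46.8675


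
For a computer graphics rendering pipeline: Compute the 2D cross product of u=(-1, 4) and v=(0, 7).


u x v = u_x*v_y - u_y*v_x = (-1)*7 - 4*0
= (-7) - 0 = -7

-7


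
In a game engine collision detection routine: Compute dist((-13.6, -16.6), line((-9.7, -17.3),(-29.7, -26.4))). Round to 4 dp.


|cross product| = 49.49
|line direction| = sqrt(482.81) = 21.9729
Distance = 49.49/sqrt(482.81) = 2.2523

2.2523


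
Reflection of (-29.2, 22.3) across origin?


Reflection over origin: (x,y) -> (-x,-y)
(-29.2, 22.3) -> (29.2, -22.3)

(29.2, -22.3)


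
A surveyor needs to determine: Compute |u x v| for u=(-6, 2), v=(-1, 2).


|u x v| = |(-6)*2 - 2*(-1)|
= |(-12) - (-2)| = 10

10


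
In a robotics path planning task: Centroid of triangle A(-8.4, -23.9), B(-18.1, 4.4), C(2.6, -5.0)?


Centroid = ((x_A+x_B+x_C)/3, (y_A+y_B+y_C)/3)
= (((-8.4)+(-18.1)+2.6)/3, ((-23.9)+4.4+(-5))/3)
= (-7.9667, -8.1667)

(-7.9667, -8.1667)


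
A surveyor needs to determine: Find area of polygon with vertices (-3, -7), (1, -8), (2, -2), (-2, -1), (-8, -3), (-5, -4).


Shoelace sum: ((-3)*(-8) - 1*(-7)) + (1*(-2) - 2*(-8)) + (2*(-1) - (-2)*(-2)) + ((-2)*(-3) - (-8)*(-1)) + ((-8)*(-4) - (-5)*(-3)) + ((-5)*(-7) - (-3)*(-4))
= 77
Area = |77|/2 = 38.5

38.5


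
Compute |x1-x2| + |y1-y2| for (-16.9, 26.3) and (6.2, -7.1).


|(-16.9)-6.2| + |26.3-(-7.1)| = 23.1 + 33.4 = 56.5

56.5


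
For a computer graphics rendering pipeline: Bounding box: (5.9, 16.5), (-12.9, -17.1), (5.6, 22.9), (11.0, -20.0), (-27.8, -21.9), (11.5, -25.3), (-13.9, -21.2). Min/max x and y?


x range: [-27.8, 11.5]
y range: [-25.3, 22.9]
Bounding box: (-27.8,-25.3) to (11.5,22.9)

(-27.8,-25.3) to (11.5,22.9)


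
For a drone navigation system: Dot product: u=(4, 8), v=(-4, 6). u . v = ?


u . v = u_x*v_x + u_y*v_y = 4*(-4) + 8*6
= (-16) + 48 = 32

32


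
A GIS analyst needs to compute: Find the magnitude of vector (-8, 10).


|u| = sqrt((-8)^2 + 10^2) = sqrt(164) = 12.8062

12.8062


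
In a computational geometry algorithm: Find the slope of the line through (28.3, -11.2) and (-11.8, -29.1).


slope = (y2-y1)/(x2-x1) = ((-29.1)-(-11.2))/((-11.8)-28.3) = (-17.9)/(-40.1) = 0.4464

0.4464


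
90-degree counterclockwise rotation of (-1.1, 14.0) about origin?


90° CCW: (x,y) -> (-y, x)
(-1.1,14) -> (-14, -1.1)

(-14, -1.1)


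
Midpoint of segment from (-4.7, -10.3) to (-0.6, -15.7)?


M = (((-4.7)+(-0.6))/2, ((-10.3)+(-15.7))/2)
= (-2.65, -13)

(-2.65, -13)


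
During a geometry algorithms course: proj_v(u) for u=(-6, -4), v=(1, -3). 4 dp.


u.v = 6, |v| = sqrt(10) = 3.1623
Scalar projection = u.v / |v| = 6 / sqrt(10) = 1.8974

1.8974


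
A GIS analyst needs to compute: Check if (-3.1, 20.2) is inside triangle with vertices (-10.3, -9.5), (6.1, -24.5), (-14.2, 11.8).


Cross products: AB x AP = 595.08, BC x BP = -573.45, CA x CP = 269.19
All same sign? no

No, outside


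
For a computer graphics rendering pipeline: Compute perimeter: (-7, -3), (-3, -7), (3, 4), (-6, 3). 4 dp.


Sides: (-7, -3)->(-3, -7): sqrt(32) = 5.656854, (-3, -7)->(3, 4): sqrt(157) = 12.529964, (3, 4)->(-6, 3): sqrt(82) = 9.055385, (-6, 3)->(-7, -3): sqrt(37) = 6.082763
Sum = 33.324966
Perimeter = 33.325

33.325


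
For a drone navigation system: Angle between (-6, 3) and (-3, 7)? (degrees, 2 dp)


u.v = 39, |u| = sqrt(45) = 6.7082, |v| = sqrt(58) = 7.6158
cos(theta) = u.v/(|u||v|) = 39/sqrt(2610) = 0.763386
theta = acos(0.763386) = 40.24 degrees

40.24 degrees


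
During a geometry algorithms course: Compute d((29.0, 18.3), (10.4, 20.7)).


dx=-18.6, dy=2.4
d^2 = (-18.6)^2 + 2.4^2 = 351.72
d = sqrt(351.72) = 18.7542

18.7542


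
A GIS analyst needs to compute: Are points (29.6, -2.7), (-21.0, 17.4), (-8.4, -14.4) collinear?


Cross product: ((-21)-29.6)*((-14.4)-(-2.7)) - (17.4-(-2.7))*((-8.4)-29.6)
= 1355.82

No, not collinear


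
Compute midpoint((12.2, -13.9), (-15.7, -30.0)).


M = ((12.2+(-15.7))/2, ((-13.9)+(-30))/2)
= (-1.75, -21.95)

(-1.75, -21.95)


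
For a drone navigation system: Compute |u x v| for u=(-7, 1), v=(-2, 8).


|u x v| = |(-7)*8 - 1*(-2)|
= |(-56) - (-2)| = 54

54


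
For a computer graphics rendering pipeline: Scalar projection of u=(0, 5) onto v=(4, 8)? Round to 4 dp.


u.v = 40, |v| = sqrt(80) = 8.9443
Scalar projection = u.v / |v| = 40 / sqrt(80) = 4.4721

4.4721


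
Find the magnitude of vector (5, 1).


|u| = sqrt(5^2 + 1^2) = sqrt(26) = 5.099

5.099


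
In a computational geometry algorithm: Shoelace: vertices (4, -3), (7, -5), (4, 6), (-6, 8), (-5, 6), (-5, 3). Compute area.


Shoelace sum: (4*(-5) - 7*(-3)) + (7*6 - 4*(-5)) + (4*8 - (-6)*6) + ((-6)*6 - (-5)*8) + ((-5)*3 - (-5)*6) + ((-5)*(-3) - 4*3)
= 153
Area = |153|/2 = 76.5

76.5


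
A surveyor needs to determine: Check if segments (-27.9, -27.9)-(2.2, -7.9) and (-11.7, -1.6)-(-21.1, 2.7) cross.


Cross products: d1=316.88, d2=-0.55, d3=467.63, d4=785.06
d1*d2 < 0 and d3*d4 < 0? no

No, they don't intersect


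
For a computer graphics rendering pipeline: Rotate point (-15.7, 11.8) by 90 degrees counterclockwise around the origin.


90° CCW: (x,y) -> (-y, x)
(-15.7,11.8) -> (-11.8, -15.7)

(-11.8, -15.7)


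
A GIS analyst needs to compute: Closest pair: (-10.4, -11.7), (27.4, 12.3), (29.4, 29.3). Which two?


d(P0,P1) = 44.7754, d(P0,P2) = 57.1405, d(P1,P2) = 17.1172
Closest: P1 and P2

Closest pair: (27.4, 12.3) and (29.4, 29.3), distance = 17.1172


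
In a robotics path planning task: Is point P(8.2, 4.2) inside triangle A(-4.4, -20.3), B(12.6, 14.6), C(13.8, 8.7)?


Cross products: AB x AP = -23.24, BC x BP = -38.44, CA x CP = -80.5
All same sign? yes

Yes, inside


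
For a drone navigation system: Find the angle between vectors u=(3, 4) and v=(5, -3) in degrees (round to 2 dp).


u.v = 3, |u| = sqrt(25) = 5, |v| = sqrt(34) = 5.831
cos(theta) = u.v/(|u||v|) = 3/sqrt(850) = 0.102899
theta = acos(0.102899) = 84.09 degrees

84.09 degrees


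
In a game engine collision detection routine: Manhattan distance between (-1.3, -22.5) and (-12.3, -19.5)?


|(-1.3)-(-12.3)| + |(-22.5)-(-19.5)| = 11 + 3 = 14

14


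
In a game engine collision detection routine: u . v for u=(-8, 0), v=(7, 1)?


u . v = u_x*v_x + u_y*v_y = (-8)*7 + 0*1
= (-56) + 0 = -56

-56


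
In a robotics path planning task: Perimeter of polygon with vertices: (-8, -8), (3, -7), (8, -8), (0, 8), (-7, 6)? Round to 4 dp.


Sides: (-8, -8)->(3, -7): sqrt(122) = 11.045361, (3, -7)->(8, -8): sqrt(26) = 5.09902, (8, -8)->(0, 8): sqrt(320) = 17.888544, (0, 8)->(-7, 6): sqrt(53) = 7.28011, (-7, 6)->(-8, -8): sqrt(197) = 14.035669
Sum = 55.348704
Perimeter = 55.3487

55.3487


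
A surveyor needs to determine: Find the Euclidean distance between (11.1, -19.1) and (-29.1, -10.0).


dx=-40.2, dy=9.1
d^2 = (-40.2)^2 + 9.1^2 = 1698.85
d = sqrt(1698.85) = 41.2171

41.2171


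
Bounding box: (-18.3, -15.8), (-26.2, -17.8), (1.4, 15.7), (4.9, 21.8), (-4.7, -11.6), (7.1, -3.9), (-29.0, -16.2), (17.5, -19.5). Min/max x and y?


x range: [-29, 17.5]
y range: [-19.5, 21.8]
Bounding box: (-29,-19.5) to (17.5,21.8)

(-29,-19.5) to (17.5,21.8)


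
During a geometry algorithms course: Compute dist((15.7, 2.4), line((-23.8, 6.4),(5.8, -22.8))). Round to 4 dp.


|cross product| = 1035
|line direction| = sqrt(1728.8) = 41.5788
Distance = 1035/sqrt(1728.8) = 24.8925

24.8925


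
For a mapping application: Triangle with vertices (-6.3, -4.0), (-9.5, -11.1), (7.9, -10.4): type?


Side lengths squared: AB^2=60.65, BC^2=303.25, CA^2=242.6
Sorted: [60.65, 242.6, 303.25]
By sides: Scalene, By angles: Right

Scalene, Right


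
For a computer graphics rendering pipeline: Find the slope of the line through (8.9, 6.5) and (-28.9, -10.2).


slope = (y2-y1)/(x2-x1) = ((-10.2)-6.5)/((-28.9)-8.9) = (-16.7)/(-37.8) = 0.4418

0.4418


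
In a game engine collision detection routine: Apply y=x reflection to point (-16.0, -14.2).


Reflection over y=x: (x,y) -> (y,x)
(-16, -14.2) -> (-14.2, -16)

(-14.2, -16)


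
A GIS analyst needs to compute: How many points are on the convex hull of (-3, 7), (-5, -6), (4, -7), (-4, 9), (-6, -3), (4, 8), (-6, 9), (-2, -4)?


Convex hull vertices (CCW): (-6, -3), (-5, -6), (4, -7), (4, 8), (-4, 9), (-6, 9)
Count = 6

6


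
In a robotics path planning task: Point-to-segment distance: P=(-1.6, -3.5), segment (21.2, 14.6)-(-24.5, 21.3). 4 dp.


Project P onto AB: t = 0.4316 (clamped to [0,1])
Closest point on segment: (1.4775, 17.4915)
Distance: 21.2159

21.2159


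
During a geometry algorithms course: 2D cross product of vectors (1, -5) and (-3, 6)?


u x v = u_x*v_y - u_y*v_x = 1*6 - (-5)*(-3)
= 6 - 15 = -9

-9


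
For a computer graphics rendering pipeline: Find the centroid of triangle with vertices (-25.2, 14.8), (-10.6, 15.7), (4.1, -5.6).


Centroid = ((x_A+x_B+x_C)/3, (y_A+y_B+y_C)/3)
= (((-25.2)+(-10.6)+4.1)/3, (14.8+15.7+(-5.6))/3)
= (-10.5667, 8.3)

(-10.5667, 8.3)


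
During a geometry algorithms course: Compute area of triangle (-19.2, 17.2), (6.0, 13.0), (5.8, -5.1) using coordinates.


Area = |x_A(y_B-y_C) + x_B(y_C-y_A) + x_C(y_A-y_B)|/2
= |(-347.52) + (-133.8) + 24.36|/2
= 456.96/2 = 228.48

228.48


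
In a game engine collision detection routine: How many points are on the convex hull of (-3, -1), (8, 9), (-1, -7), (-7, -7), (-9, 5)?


Convex hull vertices (CCW): (-9, 5), (-7, -7), (-1, -7), (8, 9)
Count = 4

4


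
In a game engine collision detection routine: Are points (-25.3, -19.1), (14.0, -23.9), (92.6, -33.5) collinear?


Cross product: (14-(-25.3))*((-33.5)-(-19.1)) - ((-23.9)-(-19.1))*(92.6-(-25.3))
= 0

Yes, collinear


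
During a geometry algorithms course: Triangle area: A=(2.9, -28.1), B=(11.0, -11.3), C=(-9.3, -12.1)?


Area = |x_A(y_B-y_C) + x_B(y_C-y_A) + x_C(y_A-y_B)|/2
= |2.32 + 176 + 156.24|/2
= 334.56/2 = 167.28

167.28


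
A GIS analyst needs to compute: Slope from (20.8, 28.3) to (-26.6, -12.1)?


slope = (y2-y1)/(x2-x1) = ((-12.1)-28.3)/((-26.6)-20.8) = (-40.4)/(-47.4) = 0.8523

0.8523


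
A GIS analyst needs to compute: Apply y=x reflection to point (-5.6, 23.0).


Reflection over y=x: (x,y) -> (y,x)
(-5.6, 23) -> (23, -5.6)

(23, -5.6)


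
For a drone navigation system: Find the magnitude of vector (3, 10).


|u| = sqrt(3^2 + 10^2) = sqrt(109) = 10.4403

10.4403


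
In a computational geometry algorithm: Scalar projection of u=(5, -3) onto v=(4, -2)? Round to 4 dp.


u.v = 26, |v| = sqrt(20) = 4.4721
Scalar projection = u.v / |v| = 26 / sqrt(20) = 5.8138

5.8138


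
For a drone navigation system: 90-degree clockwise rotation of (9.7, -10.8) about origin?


90° CW: (x,y) -> (y, -x)
(9.7,-10.8) -> (-10.8, -9.7)

(-10.8, -9.7)


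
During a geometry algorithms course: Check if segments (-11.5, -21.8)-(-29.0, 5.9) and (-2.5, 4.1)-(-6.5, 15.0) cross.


Cross products: d1=201.7, d2=281.65, d3=-702.55, d4=-782.5
d1*d2 < 0 and d3*d4 < 0? no

No, they don't intersect


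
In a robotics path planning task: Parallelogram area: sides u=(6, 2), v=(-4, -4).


|u x v| = |6*(-4) - 2*(-4)|
= |(-24) - (-8)| = 16

16


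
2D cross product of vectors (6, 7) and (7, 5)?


u x v = u_x*v_y - u_y*v_x = 6*5 - 7*7
= 30 - 49 = -19

-19


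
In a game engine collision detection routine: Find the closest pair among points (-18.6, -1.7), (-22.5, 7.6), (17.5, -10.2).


d(P0,P1) = 10.0846, d(P0,P2) = 37.0872, d(P1,P2) = 43.7817
Closest: P0 and P1

Closest pair: (-18.6, -1.7) and (-22.5, 7.6), distance = 10.0846


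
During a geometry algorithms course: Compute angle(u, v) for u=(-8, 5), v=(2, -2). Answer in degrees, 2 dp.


u.v = -26, |u| = sqrt(89) = 9.434, |v| = sqrt(8) = 2.8284
cos(theta) = u.v/(|u||v|) = -26/sqrt(712) = -0.974391
theta = acos(-0.974391) = 167.01 degrees

167.01 degrees


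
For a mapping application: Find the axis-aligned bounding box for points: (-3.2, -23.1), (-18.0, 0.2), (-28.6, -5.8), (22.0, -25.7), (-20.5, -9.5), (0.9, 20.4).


x range: [-28.6, 22]
y range: [-25.7, 20.4]
Bounding box: (-28.6,-25.7) to (22,20.4)

(-28.6,-25.7) to (22,20.4)


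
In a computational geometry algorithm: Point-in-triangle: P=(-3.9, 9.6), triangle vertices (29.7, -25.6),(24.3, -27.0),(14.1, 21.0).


Cross products: AB x AP = -237.12, BC x BP = 980.28, CA x CP = -1016.64
All same sign? no

No, outside


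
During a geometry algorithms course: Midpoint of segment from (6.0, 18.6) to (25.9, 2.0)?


M = ((6+25.9)/2, (18.6+2)/2)
= (15.95, 10.3)

(15.95, 10.3)


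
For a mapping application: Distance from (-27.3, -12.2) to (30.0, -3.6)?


dx=57.3, dy=8.6
d^2 = 57.3^2 + 8.6^2 = 3357.25
d = sqrt(3357.25) = 57.9418

57.9418


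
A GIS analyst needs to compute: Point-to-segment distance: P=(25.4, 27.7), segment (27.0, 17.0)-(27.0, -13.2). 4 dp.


Project P onto AB: t = 0 (clamped to [0,1])
Closest point on segment: (27, 17)
Distance: 10.819

10.819


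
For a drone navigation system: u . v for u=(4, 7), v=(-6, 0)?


u . v = u_x*v_x + u_y*v_y = 4*(-6) + 7*0
= (-24) + 0 = -24

-24


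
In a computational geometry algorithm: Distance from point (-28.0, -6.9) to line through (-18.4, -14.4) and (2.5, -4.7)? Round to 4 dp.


|cross product| = 249.87
|line direction| = sqrt(530.9) = 23.0413
Distance = 249.87/sqrt(530.9) = 10.8445

10.8445


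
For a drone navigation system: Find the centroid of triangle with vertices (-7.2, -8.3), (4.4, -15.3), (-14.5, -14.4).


Centroid = ((x_A+x_B+x_C)/3, (y_A+y_B+y_C)/3)
= (((-7.2)+4.4+(-14.5))/3, ((-8.3)+(-15.3)+(-14.4))/3)
= (-5.7667, -12.6667)

(-5.7667, -12.6667)


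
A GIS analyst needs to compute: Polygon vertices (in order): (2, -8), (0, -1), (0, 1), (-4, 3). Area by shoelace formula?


Shoelace sum: (2*(-1) - 0*(-8)) + (0*1 - 0*(-1)) + (0*3 - (-4)*1) + ((-4)*(-8) - 2*3)
= 28
Area = |28|/2 = 14

14


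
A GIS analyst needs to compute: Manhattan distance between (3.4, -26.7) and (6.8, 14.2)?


|3.4-6.8| + |(-26.7)-14.2| = 3.4 + 40.9 = 44.3

44.3


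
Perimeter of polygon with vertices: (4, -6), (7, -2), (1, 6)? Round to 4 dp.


Sides: (4, -6)->(7, -2): sqrt(25) = 5, (7, -2)->(1, 6): sqrt(100) = 10, (1, 6)->(4, -6): sqrt(153) = 12.369317
Sum = 27.369317
Perimeter = 27.3693

27.3693


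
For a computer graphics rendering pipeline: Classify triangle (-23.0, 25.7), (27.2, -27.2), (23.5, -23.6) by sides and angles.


Side lengths squared: AB^2=5318.45, BC^2=26.65, CA^2=4592.74
Sorted: [26.65, 4592.74, 5318.45]
By sides: Scalene, By angles: Obtuse

Scalene, Obtuse


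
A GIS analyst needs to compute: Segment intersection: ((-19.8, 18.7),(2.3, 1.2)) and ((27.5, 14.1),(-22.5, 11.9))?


Cross products: d1=-334.06, d2=589.56, d3=726.09, d4=-197.53
d1*d2 < 0 and d3*d4 < 0? yes

Yes, they intersect


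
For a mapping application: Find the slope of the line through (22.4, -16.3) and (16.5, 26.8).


slope = (y2-y1)/(x2-x1) = (26.8-(-16.3))/(16.5-22.4) = 43.1/(-5.9) = -7.3051

-7.3051


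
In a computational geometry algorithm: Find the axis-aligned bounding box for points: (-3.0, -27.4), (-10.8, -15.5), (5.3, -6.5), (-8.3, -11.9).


x range: [-10.8, 5.3]
y range: [-27.4, -6.5]
Bounding box: (-10.8,-27.4) to (5.3,-6.5)

(-10.8,-27.4) to (5.3,-6.5)


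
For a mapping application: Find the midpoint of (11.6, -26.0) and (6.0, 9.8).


M = ((11.6+6)/2, ((-26)+9.8)/2)
= (8.8, -8.1)

(8.8, -8.1)


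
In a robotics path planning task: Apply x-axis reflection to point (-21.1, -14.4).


Reflection over x-axis: (x,y) -> (x,-y)
(-21.1, -14.4) -> (-21.1, 14.4)

(-21.1, 14.4)


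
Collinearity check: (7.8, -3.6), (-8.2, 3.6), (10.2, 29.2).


Cross product: ((-8.2)-7.8)*(29.2-(-3.6)) - (3.6-(-3.6))*(10.2-7.8)
= -542.08

No, not collinear


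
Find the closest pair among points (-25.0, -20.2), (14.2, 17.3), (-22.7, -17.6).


d(P0,P1) = 54.2484, d(P0,P2) = 3.4713, d(P1,P2) = 50.79
Closest: P0 and P2

Closest pair: (-25.0, -20.2) and (-22.7, -17.6), distance = 3.4713


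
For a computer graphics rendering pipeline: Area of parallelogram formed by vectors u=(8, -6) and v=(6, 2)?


|u x v| = |8*2 - (-6)*6|
= |16 - (-36)| = 52

52


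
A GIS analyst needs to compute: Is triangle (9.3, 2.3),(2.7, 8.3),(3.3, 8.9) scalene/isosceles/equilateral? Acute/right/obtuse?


Side lengths squared: AB^2=79.56, BC^2=0.72, CA^2=79.56
Sorted: [0.72, 79.56, 79.56]
By sides: Isosceles, By angles: Acute

Isosceles, Acute


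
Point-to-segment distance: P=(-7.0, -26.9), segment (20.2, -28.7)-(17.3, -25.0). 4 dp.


Project P onto AB: t = 1 (clamped to [0,1])
Closest point on segment: (17.3, -25)
Distance: 24.3742

24.3742


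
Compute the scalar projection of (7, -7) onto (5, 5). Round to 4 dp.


u.v = 0, |v| = sqrt(50) = 7.0711
Scalar projection = u.v / |v| = 0 / sqrt(50) = 0

0


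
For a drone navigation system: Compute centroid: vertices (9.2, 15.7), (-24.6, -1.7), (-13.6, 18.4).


Centroid = ((x_A+x_B+x_C)/3, (y_A+y_B+y_C)/3)
= ((9.2+(-24.6)+(-13.6))/3, (15.7+(-1.7)+18.4)/3)
= (-9.6667, 10.8)

(-9.6667, 10.8)


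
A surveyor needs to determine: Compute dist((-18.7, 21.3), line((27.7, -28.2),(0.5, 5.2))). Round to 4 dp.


|cross product| = 203.36
|line direction| = sqrt(1855.4) = 43.0744
Distance = 203.36/sqrt(1855.4) = 4.7211

4.7211


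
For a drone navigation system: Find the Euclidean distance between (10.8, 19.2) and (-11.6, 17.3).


dx=-22.4, dy=-1.9
d^2 = (-22.4)^2 + (-1.9)^2 = 505.37
d = sqrt(505.37) = 22.4804

22.4804


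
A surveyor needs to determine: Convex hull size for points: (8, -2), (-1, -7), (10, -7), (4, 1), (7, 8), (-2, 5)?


Convex hull vertices (CCW): (-2, 5), (-1, -7), (10, -7), (7, 8)
Count = 4

4


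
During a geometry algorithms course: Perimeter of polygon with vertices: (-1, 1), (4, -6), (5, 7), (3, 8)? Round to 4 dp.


Sides: (-1, 1)->(4, -6): sqrt(74) = 8.602325, (4, -6)->(5, 7): sqrt(170) = 13.038405, (5, 7)->(3, 8): sqrt(5) = 2.236068, (3, 8)->(-1, 1): sqrt(65) = 8.062258
Sum = 31.939056
Perimeter = 31.9391

31.9391


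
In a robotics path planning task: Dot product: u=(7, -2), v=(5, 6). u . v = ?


u . v = u_x*v_x + u_y*v_y = 7*5 + (-2)*6
= 35 + (-12) = 23

23


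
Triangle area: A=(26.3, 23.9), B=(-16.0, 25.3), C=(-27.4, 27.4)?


Area = |x_A(y_B-y_C) + x_B(y_C-y_A) + x_C(y_A-y_B)|/2
= |(-55.23) + (-56) + 38.36|/2
= 72.87/2 = 36.435

36.435


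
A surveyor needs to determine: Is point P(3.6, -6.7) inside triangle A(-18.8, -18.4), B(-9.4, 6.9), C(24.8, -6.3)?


Cross products: AB x AP = -456.74, BC x BP = -293.52, CA x CP = -239.08
All same sign? yes

Yes, inside


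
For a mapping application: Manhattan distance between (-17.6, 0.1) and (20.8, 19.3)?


|(-17.6)-20.8| + |0.1-19.3| = 38.4 + 19.2 = 57.6

57.6


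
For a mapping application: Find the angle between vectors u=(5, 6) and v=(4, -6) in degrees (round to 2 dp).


u.v = -16, |u| = sqrt(61) = 7.8102, |v| = sqrt(52) = 7.2111
cos(theta) = u.v/(|u||v|) = -16/sqrt(3172) = -0.284088
theta = acos(-0.284088) = 106.5 degrees

106.5 degrees


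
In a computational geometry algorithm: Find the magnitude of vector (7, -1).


|u| = sqrt(7^2 + (-1)^2) = sqrt(50) = 7.0711

7.0711


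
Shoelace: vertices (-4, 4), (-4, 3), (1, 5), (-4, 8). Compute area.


Shoelace sum: ((-4)*3 - (-4)*4) + ((-4)*5 - 1*3) + (1*8 - (-4)*5) + ((-4)*4 - (-4)*8)
= 25
Area = |25|/2 = 12.5

12.5


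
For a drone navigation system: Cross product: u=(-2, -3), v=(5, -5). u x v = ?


u x v = u_x*v_y - u_y*v_x = (-2)*(-5) - (-3)*5
= 10 - (-15) = 25

25


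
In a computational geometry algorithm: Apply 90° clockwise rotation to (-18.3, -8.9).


90° CW: (x,y) -> (y, -x)
(-18.3,-8.9) -> (-8.9, 18.3)

(-8.9, 18.3)


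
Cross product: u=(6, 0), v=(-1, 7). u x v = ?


u x v = u_x*v_y - u_y*v_x = 6*7 - 0*(-1)
= 42 - 0 = 42

42


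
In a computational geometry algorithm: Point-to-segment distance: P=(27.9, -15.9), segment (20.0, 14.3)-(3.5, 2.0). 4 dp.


Project P onto AB: t = 0.5693 (clamped to [0,1])
Closest point on segment: (10.607, 7.2979)
Distance: 28.9343

28.9343


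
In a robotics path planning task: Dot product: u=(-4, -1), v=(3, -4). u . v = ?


u . v = u_x*v_x + u_y*v_y = (-4)*3 + (-1)*(-4)
= (-12) + 4 = -8

-8


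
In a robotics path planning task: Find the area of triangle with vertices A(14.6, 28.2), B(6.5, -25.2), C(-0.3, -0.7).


Area = |x_A(y_B-y_C) + x_B(y_C-y_A) + x_C(y_A-y_B)|/2
= |(-357.7) + (-187.85) + (-16.02)|/2
= 561.57/2 = 280.785

280.785


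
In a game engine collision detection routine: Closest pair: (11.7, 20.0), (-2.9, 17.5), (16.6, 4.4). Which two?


d(P0,P1) = 14.8125, d(P0,P2) = 16.3515, d(P1,P2) = 23.4917
Closest: P0 and P1

Closest pair: (11.7, 20.0) and (-2.9, 17.5), distance = 14.8125


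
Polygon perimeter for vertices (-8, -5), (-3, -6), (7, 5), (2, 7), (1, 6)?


Sides: (-8, -5)->(-3, -6): sqrt(26) = 5.09902, (-3, -6)->(7, 5): sqrt(221) = 14.866069, (7, 5)->(2, 7): sqrt(29) = 5.385165, (2, 7)->(1, 6): sqrt(2) = 1.414214, (1, 6)->(-8, -5): sqrt(202) = 14.21267
Sum = 40.977138
Perimeter = 40.9771

40.9771


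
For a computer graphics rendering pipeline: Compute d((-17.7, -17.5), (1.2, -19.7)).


dx=18.9, dy=-2.2
d^2 = 18.9^2 + (-2.2)^2 = 362.05
d = sqrt(362.05) = 19.0276

19.0276


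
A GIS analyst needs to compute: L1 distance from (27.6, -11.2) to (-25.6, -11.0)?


|27.6-(-25.6)| + |(-11.2)-(-11)| = 53.2 + 0.2 = 53.4

53.4


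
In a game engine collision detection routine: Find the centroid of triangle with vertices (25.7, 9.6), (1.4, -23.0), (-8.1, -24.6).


Centroid = ((x_A+x_B+x_C)/3, (y_A+y_B+y_C)/3)
= ((25.7+1.4+(-8.1))/3, (9.6+(-23)+(-24.6))/3)
= (6.3333, -12.6667)

(6.3333, -12.6667)


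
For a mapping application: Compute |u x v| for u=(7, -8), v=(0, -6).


|u x v| = |7*(-6) - (-8)*0|
= |(-42) - 0| = 42

42


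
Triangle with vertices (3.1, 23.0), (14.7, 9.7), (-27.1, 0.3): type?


Side lengths squared: AB^2=311.45, BC^2=1835.6, CA^2=1427.33
Sorted: [311.45, 1427.33, 1835.6]
By sides: Scalene, By angles: Obtuse

Scalene, Obtuse


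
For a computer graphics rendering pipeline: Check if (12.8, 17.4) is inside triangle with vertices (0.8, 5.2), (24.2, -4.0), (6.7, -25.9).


Cross products: AB x AP = 395.88, BC x BP = -624.16, CA x CP = -445.18
All same sign? no

No, outside


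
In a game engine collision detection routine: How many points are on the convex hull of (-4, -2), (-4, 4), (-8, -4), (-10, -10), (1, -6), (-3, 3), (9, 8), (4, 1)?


Convex hull vertices (CCW): (-10, -10), (1, -6), (9, 8), (-4, 4), (-8, -4)
Count = 5

5


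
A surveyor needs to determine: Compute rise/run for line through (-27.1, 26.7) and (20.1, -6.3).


slope = (y2-y1)/(x2-x1) = ((-6.3)-26.7)/(20.1-(-27.1)) = (-33)/47.2 = -0.6992

-0.6992


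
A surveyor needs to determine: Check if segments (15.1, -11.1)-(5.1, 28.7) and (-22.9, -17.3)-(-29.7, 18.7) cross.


Cross products: d1=-1410.16, d2=-1320.8, d3=1574.4, d4=1485.04
d1*d2 < 0 and d3*d4 < 0? no

No, they don't intersect


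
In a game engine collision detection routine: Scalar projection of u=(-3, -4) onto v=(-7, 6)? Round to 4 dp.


u.v = -3, |v| = sqrt(85) = 9.2195
Scalar projection = u.v / |v| = -3 / sqrt(85) = -0.3254

-0.3254


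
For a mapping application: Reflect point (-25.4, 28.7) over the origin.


Reflection over origin: (x,y) -> (-x,-y)
(-25.4, 28.7) -> (25.4, -28.7)

(25.4, -28.7)


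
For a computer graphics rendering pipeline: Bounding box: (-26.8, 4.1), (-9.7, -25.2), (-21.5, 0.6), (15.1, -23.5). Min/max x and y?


x range: [-26.8, 15.1]
y range: [-25.2, 4.1]
Bounding box: (-26.8,-25.2) to (15.1,4.1)

(-26.8,-25.2) to (15.1,4.1)


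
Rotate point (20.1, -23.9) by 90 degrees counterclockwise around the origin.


90° CCW: (x,y) -> (-y, x)
(20.1,-23.9) -> (23.9, 20.1)

(23.9, 20.1)


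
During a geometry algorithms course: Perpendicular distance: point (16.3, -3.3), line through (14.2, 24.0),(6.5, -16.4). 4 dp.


|cross product| = 295.05
|line direction| = sqrt(1691.45) = 41.1272
Distance = 295.05/sqrt(1691.45) = 7.1741

7.1741


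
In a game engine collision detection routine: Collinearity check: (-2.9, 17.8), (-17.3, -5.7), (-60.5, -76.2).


Cross product: ((-17.3)-(-2.9))*((-76.2)-17.8) - ((-5.7)-17.8)*((-60.5)-(-2.9))
= 0

Yes, collinear


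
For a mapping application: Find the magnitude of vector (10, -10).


|u| = sqrt(10^2 + (-10)^2) = sqrt(200) = 14.1421

14.1421


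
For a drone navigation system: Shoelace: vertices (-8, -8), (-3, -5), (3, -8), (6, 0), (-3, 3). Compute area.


Shoelace sum: ((-8)*(-5) - (-3)*(-8)) + ((-3)*(-8) - 3*(-5)) + (3*0 - 6*(-8)) + (6*3 - (-3)*0) + ((-3)*(-8) - (-8)*3)
= 169
Area = |169|/2 = 84.5

84.5


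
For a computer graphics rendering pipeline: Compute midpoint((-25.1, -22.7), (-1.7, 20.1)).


M = (((-25.1)+(-1.7))/2, ((-22.7)+20.1)/2)
= (-13.4, -1.3)

(-13.4, -1.3)


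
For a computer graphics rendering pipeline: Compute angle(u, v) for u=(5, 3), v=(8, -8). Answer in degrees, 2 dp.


u.v = 16, |u| = sqrt(34) = 5.831, |v| = sqrt(128) = 11.3137
cos(theta) = u.v/(|u||v|) = 16/sqrt(4352) = 0.242536
theta = acos(0.242536) = 75.96 degrees

75.96 degrees


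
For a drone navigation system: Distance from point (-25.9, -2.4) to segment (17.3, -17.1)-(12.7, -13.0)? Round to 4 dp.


Project P onto AB: t = 1 (clamped to [0,1])
Closest point on segment: (12.7, -13)
Distance: 40.029

40.029


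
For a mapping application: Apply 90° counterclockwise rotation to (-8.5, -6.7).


90° CCW: (x,y) -> (-y, x)
(-8.5,-6.7) -> (6.7, -8.5)

(6.7, -8.5)


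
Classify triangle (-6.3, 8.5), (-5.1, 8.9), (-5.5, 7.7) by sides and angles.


Side lengths squared: AB^2=1.6, BC^2=1.6, CA^2=1.28
Sorted: [1.28, 1.6, 1.6]
By sides: Isosceles, By angles: Acute

Isosceles, Acute


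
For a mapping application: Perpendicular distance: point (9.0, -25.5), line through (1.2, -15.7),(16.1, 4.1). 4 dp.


|cross product| = 300.46
|line direction| = sqrt(614.05) = 24.78
Distance = 300.46/sqrt(614.05) = 12.1251

12.1251


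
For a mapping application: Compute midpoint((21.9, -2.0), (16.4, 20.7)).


M = ((21.9+16.4)/2, ((-2)+20.7)/2)
= (19.15, 9.35)

(19.15, 9.35)


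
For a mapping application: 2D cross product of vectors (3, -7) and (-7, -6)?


u x v = u_x*v_y - u_y*v_x = 3*(-6) - (-7)*(-7)
= (-18) - 49 = -67

-67


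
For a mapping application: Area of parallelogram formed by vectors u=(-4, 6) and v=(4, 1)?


|u x v| = |(-4)*1 - 6*4|
= |(-4) - 24| = 28

28


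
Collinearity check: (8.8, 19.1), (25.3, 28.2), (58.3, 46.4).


Cross product: (25.3-8.8)*(46.4-19.1) - (28.2-19.1)*(58.3-8.8)
= 0

Yes, collinear


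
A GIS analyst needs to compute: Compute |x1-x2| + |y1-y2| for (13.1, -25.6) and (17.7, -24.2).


|13.1-17.7| + |(-25.6)-(-24.2)| = 4.6 + 1.4 = 6

6


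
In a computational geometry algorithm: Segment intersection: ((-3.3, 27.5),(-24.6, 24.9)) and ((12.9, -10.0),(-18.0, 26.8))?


Cross products: d1=-562.59, d2=301.59, d3=840.87, d4=-23.31
d1*d2 < 0 and d3*d4 < 0? yes

Yes, they intersect


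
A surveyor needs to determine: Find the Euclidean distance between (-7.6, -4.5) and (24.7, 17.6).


dx=32.3, dy=22.1
d^2 = 32.3^2 + 22.1^2 = 1531.7
d = sqrt(1531.7) = 39.1369

39.1369


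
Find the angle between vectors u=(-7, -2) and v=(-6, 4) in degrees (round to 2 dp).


u.v = 34, |u| = sqrt(53) = 7.2801, |v| = sqrt(52) = 7.2111
cos(theta) = u.v/(|u||v|) = 34/sqrt(2756) = 0.647648
theta = acos(0.647648) = 49.64 degrees

49.64 degrees


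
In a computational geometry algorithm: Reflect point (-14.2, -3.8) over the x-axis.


Reflection over x-axis: (x,y) -> (x,-y)
(-14.2, -3.8) -> (-14.2, 3.8)

(-14.2, 3.8)


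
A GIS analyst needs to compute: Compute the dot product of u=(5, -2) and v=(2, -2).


u . v = u_x*v_x + u_y*v_y = 5*2 + (-2)*(-2)
= 10 + 4 = 14

14


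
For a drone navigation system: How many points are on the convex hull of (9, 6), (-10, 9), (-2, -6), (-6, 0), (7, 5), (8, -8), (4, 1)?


Convex hull vertices (CCW): (-10, 9), (-6, 0), (-2, -6), (8, -8), (9, 6)
Count = 5

5


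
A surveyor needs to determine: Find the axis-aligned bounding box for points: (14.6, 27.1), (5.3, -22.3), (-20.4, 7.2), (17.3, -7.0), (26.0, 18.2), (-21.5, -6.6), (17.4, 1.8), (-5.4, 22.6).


x range: [-21.5, 26]
y range: [-22.3, 27.1]
Bounding box: (-21.5,-22.3) to (26,27.1)

(-21.5,-22.3) to (26,27.1)


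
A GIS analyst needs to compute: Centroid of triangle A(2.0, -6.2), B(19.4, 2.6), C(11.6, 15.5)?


Centroid = ((x_A+x_B+x_C)/3, (y_A+y_B+y_C)/3)
= ((2+19.4+11.6)/3, ((-6.2)+2.6+15.5)/3)
= (11, 3.9667)

(11, 3.9667)


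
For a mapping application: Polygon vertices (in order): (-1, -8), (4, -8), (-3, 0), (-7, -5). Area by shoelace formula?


Shoelace sum: ((-1)*(-8) - 4*(-8)) + (4*0 - (-3)*(-8)) + ((-3)*(-5) - (-7)*0) + ((-7)*(-8) - (-1)*(-5))
= 82
Area = |82|/2 = 41

41


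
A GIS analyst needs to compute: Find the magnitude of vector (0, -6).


|u| = sqrt(0^2 + (-6)^2) = sqrt(36) = 6

6


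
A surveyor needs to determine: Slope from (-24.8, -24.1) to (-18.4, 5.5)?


slope = (y2-y1)/(x2-x1) = (5.5-(-24.1))/((-18.4)-(-24.8)) = 29.6/6.4 = 4.625

4.625


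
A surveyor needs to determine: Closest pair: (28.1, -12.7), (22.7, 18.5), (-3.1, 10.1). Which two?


d(P0,P1) = 31.6639, d(P0,P2) = 38.643, d(P1,P2) = 27.133
Closest: P1 and P2

Closest pair: (22.7, 18.5) and (-3.1, 10.1), distance = 27.133


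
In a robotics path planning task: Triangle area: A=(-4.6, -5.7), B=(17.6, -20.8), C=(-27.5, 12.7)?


Area = |x_A(y_B-y_C) + x_B(y_C-y_A) + x_C(y_A-y_B)|/2
= |154.1 + 323.84 + (-415.25)|/2
= 62.69/2 = 31.345

31.345


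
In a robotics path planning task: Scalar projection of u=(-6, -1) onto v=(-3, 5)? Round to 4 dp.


u.v = 13, |v| = sqrt(34) = 5.831
Scalar projection = u.v / |v| = 13 / sqrt(34) = 2.2295

2.2295


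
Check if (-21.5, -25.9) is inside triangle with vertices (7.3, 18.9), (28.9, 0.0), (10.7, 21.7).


Cross products: AB x AP = -1512, BC x BP = 1565.06, CA x CP = 71.68
All same sign? no

No, outside


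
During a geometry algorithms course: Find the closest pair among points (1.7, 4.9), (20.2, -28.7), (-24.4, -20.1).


d(P0,P1) = 38.3564, d(P0,P2) = 36.1415, d(P1,P2) = 45.4216
Closest: P0 and P2

Closest pair: (1.7, 4.9) and (-24.4, -20.1), distance = 36.1415


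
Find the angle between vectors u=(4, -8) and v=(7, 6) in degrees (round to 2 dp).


u.v = -20, |u| = sqrt(80) = 8.9443, |v| = sqrt(85) = 9.2195
cos(theta) = u.v/(|u||v|) = -20/sqrt(6800) = -0.242536
theta = acos(-0.242536) = 104.04 degrees

104.04 degrees
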